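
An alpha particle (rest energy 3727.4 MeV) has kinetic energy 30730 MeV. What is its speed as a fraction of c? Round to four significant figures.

0.9941c

K = (γ−1)mc², so γ = 1 + 30730/3727.4 = 9.2444.
Then v/c = √(1 − γ⁻²) = √(1 − 0.0117015) = √0.9882985 = 0.9941.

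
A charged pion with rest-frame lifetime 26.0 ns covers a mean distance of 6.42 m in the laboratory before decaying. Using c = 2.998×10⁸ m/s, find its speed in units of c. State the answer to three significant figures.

0.636c

Lab distance = (lab lifetime)·v = γτ·βc, so βγ = d/(cτ) = 6.420/(2.998×10⁸ × 2.600×10^-8) = 0.82363.
With βγ = 0.82363: γ² = 1 + (βγ)² = 1.678366, and β = (βγ)/γ = 0.82363/1.29552 = 0.636.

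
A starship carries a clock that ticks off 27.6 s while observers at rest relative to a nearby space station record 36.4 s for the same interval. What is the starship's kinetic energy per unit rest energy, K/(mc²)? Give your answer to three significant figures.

γ = Δt/Δτ = 36.4/27.6 = 1.31884.
Since K = (γ−1)mc², K/(mc²) = 1.31884 − 1 = 0.319.

0.319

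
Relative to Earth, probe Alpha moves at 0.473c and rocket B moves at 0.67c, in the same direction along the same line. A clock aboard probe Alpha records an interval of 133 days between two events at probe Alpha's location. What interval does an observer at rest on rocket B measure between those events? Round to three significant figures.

Transform probe Alpha's velocity into rocket B's frame: (0.473 − 0.67)/(1 − 0.473·0.67) = −0.197/0.68309, so the relative speed is 0.2884c.
At |u| = 0.2884c, γ = (1 − 0.0831746)^(−1/2) = 1.0444.
The clock on probe Alpha records proper time, so rocket B measures Δt = γΔτ = 1.0444 × 133 = 139 days.

139 days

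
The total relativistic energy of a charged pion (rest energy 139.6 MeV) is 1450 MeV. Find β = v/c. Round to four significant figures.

0.9954

Total energy E = γmc² gives γ = 1450/139.6 = 10.387.
Hence β = √(1 − 1/γ²) = √(1 − 0.00926872) = √0.99073128 = 0.9954.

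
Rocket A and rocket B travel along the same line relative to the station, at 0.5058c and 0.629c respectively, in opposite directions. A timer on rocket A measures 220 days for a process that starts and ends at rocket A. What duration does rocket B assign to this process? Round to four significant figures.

432.4 days

Speed of rocket A in rocket B's frame: u = (v_A + v_B)/(1 + v_A v_B/c²) = (0.5058 + 0.629)/(1 + 0.5058×0.629) = 1.1348/1.3181482 = 0.8609; |u| = 0.8609c.
At |u| = 0.8609c, γ = (1 − 0.741149)^(−1/2) = 1.9655.
The clock on rocket A records proper time, so rocket B measures Δt = γΔτ = 1.9655 × 220 = 432.4 days.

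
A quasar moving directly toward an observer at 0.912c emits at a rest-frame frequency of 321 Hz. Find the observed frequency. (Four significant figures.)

Relativistic Doppler (source moving toward): f_obs = f_src · √((1+β)/(1−β)).
With β = 0.912: factor = √(1.912/0.088) = 4.6613.
f_obs = 321 × 4.6613 = 1496 Hz.

1496 Hz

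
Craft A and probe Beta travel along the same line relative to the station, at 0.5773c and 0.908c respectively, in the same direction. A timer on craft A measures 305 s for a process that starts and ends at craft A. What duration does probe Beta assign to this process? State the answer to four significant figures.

The velocity of craft A relative to probe Beta is (0.5773 − 0.908)c / (1 − 0.5773×0.908) = −0.69502c; relative speed 0.69502c.
γ for this relative speed: γ = 1/√(1 − 0.483053) = 1.3908.
Craft A's interval is proper; time dilation gives Δt_B = γΔτ = 1.3908 × 305 s = 424.2 s.

424.2 s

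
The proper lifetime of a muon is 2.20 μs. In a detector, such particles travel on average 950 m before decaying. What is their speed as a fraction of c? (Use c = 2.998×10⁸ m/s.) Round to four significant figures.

d = βγcτ ⇒ βγ = d/(cτ) = 950.0 m / (659.56 m) = 1.4404.
β = (βγ)/√(1+(βγ)²) = 1.4404/√3.07475 = 0.8214.

0.8214c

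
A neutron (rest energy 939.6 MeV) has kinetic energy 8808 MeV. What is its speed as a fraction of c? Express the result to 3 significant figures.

0.995c

γ = 1 + K/(mc²) = 1 + 8808/939.6 = 10.374.
β = √(1 − 1/γ²) = √(1 − 0.00929196) = √0.99070804 = 0.995.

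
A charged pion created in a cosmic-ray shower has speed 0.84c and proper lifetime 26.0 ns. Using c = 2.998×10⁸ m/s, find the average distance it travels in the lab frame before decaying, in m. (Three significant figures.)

With β = 0.84, γ = 1/√(1 − 0.84²) = 1/√0.2944 = 1.843.
Lab-frame lifetime: Δt = γτ = 1.843 × 26.0 ns = 47.918 ns.
Distance: d = vΔt = 0.84 × 2.998×10⁸ m/s × 4.7918×10^-8 s = 12.1 m.

12.1 m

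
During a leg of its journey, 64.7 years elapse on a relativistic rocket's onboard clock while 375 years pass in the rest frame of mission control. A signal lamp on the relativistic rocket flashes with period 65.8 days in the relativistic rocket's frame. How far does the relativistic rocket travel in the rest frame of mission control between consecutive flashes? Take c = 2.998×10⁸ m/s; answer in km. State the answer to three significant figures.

9.73×10^12 km

From Δt = γΔτ: γ = 375/64.7 = 5.79598.
β = √(1 − 1/γ²) = 0.985. Lab-frame period = γτ = 5.79598×65.8 days = 381.38 days. Distance = βc × γτ = 0.985 × 2.998×10⁸ m/s × 32951232 s = 9.7306×10^15 m = 9.73×10^12 km.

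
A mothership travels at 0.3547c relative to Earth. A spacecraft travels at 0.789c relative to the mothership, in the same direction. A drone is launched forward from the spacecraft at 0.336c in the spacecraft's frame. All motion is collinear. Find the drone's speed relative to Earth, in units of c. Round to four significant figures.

0.9457c

First combine the drone and spacecraft (S''→S'): u₁ = (0.336 + 0.789)/(1 + 0.336×0.789) = 1.125/1.265104 = 0.88925.
Then combine with the mothership (S'→S): u = (0.88925 + 0.3547)/(1 + 0.88925×0.3547) = 1.24395/1.315416975 = 0.94567.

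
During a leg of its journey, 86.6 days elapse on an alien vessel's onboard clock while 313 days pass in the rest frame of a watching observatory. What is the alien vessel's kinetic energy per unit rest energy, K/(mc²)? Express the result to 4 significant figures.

2.614

γ = Δt/Δτ = 313/86.6 = 3.61432.
Since K = (γ−1)mc², K/(mc²) = 3.61432 − 1 = 2.614.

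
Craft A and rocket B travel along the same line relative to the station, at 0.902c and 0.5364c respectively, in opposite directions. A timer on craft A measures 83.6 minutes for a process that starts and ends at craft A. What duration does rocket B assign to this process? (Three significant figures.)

340 minutes

Transform craft A's velocity into rocket B's frame: (0.902 + 0.5364)/(1 + 0.902·0.5364) = 1.4384/1.4838328, so the relative speed is 0.96938c.
At |u| = 0.96938c, γ = (1 − 0.939698)^(−1/2) = 4.0722.
Craft A's interval is proper; time dilation gives Δt_B = γΔτ = 4.0722 × 83.6 minutes = 340 minutes.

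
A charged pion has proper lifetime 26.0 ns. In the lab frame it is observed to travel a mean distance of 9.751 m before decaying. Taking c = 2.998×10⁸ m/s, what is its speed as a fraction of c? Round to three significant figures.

0.781c

d = βγcτ ⇒ βγ = d/(cτ) = 9.751 m / (7.7948 m) = 1.251.
β = (βγ)/√(1+(βγ)²) = 1.251/√2.565 = 0.781.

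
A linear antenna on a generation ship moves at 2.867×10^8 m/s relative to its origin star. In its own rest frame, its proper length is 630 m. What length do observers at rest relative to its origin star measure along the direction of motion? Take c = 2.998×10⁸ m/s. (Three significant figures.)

184 m

β = v/c = (2.867×10^8 m/s)/(2.998×10⁸ m/s) = 0.956304.
γ = 1/√(1 − β²) = 1/√(1 − 0.9145173) = 1/√0.08548266 = 1/0.292374 = 3.4203.
Length contraction: L = L₀/γ = 630/3.4203 = 184 m.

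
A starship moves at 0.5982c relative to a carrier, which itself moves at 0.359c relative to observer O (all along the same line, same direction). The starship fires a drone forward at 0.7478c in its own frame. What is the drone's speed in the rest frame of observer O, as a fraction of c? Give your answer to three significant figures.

Compose velocities in two stages. Stage 1 (into S'): u₁ = (0.7478+0.5982)/(1+0.7478×0.5982) = 0.92999.
Stage 2 (into S): u = (0.92999+0.359)/(1+0.92999×0.359) = 0.96636, so the speed is 0.966c.

0.966c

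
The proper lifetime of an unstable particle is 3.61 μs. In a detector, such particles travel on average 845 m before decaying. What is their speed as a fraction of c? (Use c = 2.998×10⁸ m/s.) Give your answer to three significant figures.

Let x = d/(cτ) = 845.0 m / (2.998×10⁸ m/s × 3.610×10^-6 s) = 0.78076. Since d = βγcτ, x = βγ = β/√(1−β²).
Solving: β² = x²/(1+x²) = 0.609586/1.609586 = 0.378722, so β = 0.615.

0.615c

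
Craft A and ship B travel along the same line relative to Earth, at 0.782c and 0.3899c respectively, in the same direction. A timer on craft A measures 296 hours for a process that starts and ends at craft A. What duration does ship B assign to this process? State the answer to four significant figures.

The velocity of craft A relative to ship B is (0.782 − 0.3899)c / (1 − 0.782×0.3899) = 0.56409c; relative speed 0.56409c.
γ for this relative speed: γ = 1/√(1 − 0.318198) = 1.2111.
Craft A's interval is proper; time dilation gives Δt_B = γΔτ = 1.2111 × 296 hours = 358.5 hours.

358.5 hours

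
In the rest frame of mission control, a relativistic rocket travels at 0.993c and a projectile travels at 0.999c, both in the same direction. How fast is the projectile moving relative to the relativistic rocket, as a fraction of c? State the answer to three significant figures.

0.751c

Transform to the relativistic rocket's frame: u' = (u − v)/(1 − uv/c²).
u' = (0.999 − 0.993)/(1 − 0.999×0.993) = 0.006/0.007993 = 0.75066.
Speed in the relativistic rocket's frame: 0.751c (in the same direction).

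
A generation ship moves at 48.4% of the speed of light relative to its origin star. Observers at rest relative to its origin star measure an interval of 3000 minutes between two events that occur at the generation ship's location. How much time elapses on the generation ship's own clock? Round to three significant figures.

2630 minutes

β² = 0.234256, so γ = 1/√0.765744 = 1.1428.
The generation ship's clock runs slow as seen from its origin star, so Δτ = Δt/γ = 3000/1.1428 = 2630 minutes.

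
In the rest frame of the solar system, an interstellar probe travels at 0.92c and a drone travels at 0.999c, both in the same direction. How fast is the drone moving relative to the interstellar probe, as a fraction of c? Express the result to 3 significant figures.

Transform to the interstellar probe's frame: u' = (u − v)/(1 − uv/c²).
u' = (0.999 − 0.92)/(1 − 0.999×0.92) = 0.079/0.08092 = 0.97627.
Speed in the interstellar probe's frame: 0.976c (in the same direction).

0.976c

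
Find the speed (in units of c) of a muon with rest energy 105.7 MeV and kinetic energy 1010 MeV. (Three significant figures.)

0.996c

K = (γ−1)mc², so γ = 1 + 1010/105.7 = 10.555.
Then v/c = √(1 − γ⁻²) = √(1 − 0.00897601) = √0.99102399 = 0.996.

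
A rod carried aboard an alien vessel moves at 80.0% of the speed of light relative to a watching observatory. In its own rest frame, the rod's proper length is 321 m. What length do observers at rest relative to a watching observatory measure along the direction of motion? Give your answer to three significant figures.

193 m

With β = 0.8, γ = 1/√(1 − 0.8²) = 1/√0.36 = 1.6667.
Along the direction of motion the measured length is L₀/γ = 321/1.6667 = 193 m.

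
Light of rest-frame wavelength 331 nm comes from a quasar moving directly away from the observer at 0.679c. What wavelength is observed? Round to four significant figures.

757.0 nm

Relativistic Doppler for wavelength: λ_obs = λ_src · √((1+β)/(1−β)).
With β = 0.679: factor = √(1.679/0.321) = 2.287.
λ_obs = 331 × 2.287 = 757.0 nm.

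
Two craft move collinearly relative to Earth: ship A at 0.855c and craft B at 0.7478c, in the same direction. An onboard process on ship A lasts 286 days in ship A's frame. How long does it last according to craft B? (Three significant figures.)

Transform ship A's velocity into craft B's frame: (0.855 − 0.7478)/(1 − 0.855·0.7478) = 0.1072/0.360631, so the relative speed is 0.29726c.
At |u| = 0.29726c, γ = (1 − 0.0883635)^(−1/2) = 1.0473.
The clock on ship A records proper time, so craft B measures Δt = γΔτ = 1.0473 × 286 = 300 days.

300 days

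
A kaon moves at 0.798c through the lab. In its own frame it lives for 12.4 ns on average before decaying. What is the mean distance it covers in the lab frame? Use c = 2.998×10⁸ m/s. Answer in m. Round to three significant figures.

4.92 m

With β = 0.798, γ = 1/√(1 − 0.798²) = 1/√0.363196 = 1.6593.
Lab-frame lifetime: Δt = γτ = 1.6593 × 12.4 ns = 20.575 ns.
Distance: d = vΔt = 0.798 × 2.998×10⁸ m/s × 2.0575×10^-8 s = 4.92 m.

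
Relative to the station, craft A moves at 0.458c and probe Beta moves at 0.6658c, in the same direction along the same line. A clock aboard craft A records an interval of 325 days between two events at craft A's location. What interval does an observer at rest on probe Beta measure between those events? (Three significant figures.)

341 days

The velocity of craft A relative to probe Beta is (0.458 − 0.6658)c / (1 − 0.458×0.6658) = −0.29897c; relative speed 0.29897c.
At |u| = 0.29897c, γ = (1 − 0.0893831)^(−1/2) = 1.0479.
Craft A's interval is proper; time dilation gives Δt_B = γΔτ = 1.0479 × 325 days = 341 days.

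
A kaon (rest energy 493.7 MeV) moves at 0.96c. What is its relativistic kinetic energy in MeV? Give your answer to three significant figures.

1270 MeV

Lorentz factor: γ = (1 − 0.9216)^(−1/2) = 3.5714.
Kinetic energy: K = (γ − 1)mc² = (3.5714 − 1) × 493.7 MeV = 2.5714 × 493.7 = 1270 MeV.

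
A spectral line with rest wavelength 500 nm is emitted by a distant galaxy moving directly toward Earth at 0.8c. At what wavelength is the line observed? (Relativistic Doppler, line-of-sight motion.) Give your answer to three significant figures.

Relativistic Doppler for wavelength: λ_obs = λ_src · √((1−β)/(1+β)).
With β = 0.8: factor = √(0.2/1.8) = 0.33333.
λ_obs = 500 × 0.33333 = 167 nm.

167 nm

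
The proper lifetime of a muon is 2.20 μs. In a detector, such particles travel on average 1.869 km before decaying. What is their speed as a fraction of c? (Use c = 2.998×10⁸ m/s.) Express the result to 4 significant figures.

0.9430c

Let x = d/(cτ) = 1869 m / (2.998×10⁸ m/s × 2.200×10^-6 s) = 2.8337. Since d = βγcτ, x = βγ = β/√(1−β²).
Solving: β² = x²/(1+x²) = 8.02986/9.02986 = 0.889256, so β = 0.9430.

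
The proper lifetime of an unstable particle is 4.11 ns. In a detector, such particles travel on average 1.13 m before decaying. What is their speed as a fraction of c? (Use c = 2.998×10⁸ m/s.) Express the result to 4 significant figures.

Let x = d/(cτ) = 1.130 m / (2.998×10⁸ m/s × 4.110×10^-9 s) = 0.91708. Since d = βγcτ, x = βγ = β/√(1−β²).
Solving: β² = x²/(1+x²) = 0.841036/1.841036 = 0.456828, so β = 0.6759.

0.6759c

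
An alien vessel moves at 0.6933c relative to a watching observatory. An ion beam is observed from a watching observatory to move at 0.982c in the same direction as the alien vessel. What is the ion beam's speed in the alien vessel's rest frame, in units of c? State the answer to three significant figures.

Transform to the alien vessel's frame: u' = (u − v)/(1 − uv/c²).
u' = (0.982 − 0.6933)/(1 − 0.982×0.6933) = 0.2887/0.3191794 = 0.90451.
Speed in the alien vessel's frame: 0.905c (in the same direction).

0.905c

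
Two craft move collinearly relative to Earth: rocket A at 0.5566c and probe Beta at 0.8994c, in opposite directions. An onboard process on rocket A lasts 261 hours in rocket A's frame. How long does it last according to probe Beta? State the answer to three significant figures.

Transform rocket A's velocity into probe Beta's frame: (0.5566 + 0.8994)/(1 + 0.5566·0.8994) = 1.456/1.50060604, so the relative speed is 0.97027c.
γ for this relative speed: γ = 1/√(1 − 0.941424) = 4.1318.
The clock on rocket A records proper time, so probe Beta measures Δt = γΔτ = 4.1318 × 261 = 1080 hours.

1080 hours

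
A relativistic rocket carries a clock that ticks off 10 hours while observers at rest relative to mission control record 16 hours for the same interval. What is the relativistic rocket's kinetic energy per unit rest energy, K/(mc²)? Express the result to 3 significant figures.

γ = Δt/Δτ = 16/10 = 1.6.
K/(mc²) = γ − 1 = 1.6 − 1 = 0.600.

0.600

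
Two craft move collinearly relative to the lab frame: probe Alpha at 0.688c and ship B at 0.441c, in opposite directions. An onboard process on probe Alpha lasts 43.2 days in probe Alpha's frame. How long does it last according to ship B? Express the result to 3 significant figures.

Speed of probe Alpha in ship B's frame: u = (v_A + v_B)/(1 + v_A v_B/c²) = (0.688 + 0.441)/(1 + 0.688×0.441) = 1.129/1.303408 = 0.86619; |u| = 0.86619c.
At |u| = 0.86619c, γ = (1 − 0.750285)^(−1/2) = 2.0011.
Probe Alpha's interval is proper; time dilation gives Δt_B = γΔτ = 2.0011 × 43.2 days = 86.4 days.

86.4 days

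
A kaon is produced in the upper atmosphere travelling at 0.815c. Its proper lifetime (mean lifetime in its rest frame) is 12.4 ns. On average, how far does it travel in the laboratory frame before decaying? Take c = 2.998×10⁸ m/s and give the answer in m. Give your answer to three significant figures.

5.23 m

Lorentz factor: γ = (1 − 0.664225)^(−1/2) = 1.7257.
Lab-frame lifetime: Δt = γτ = 1.7257 × 12.4 ns = 21.399 ns.
Distance: d = vΔt = 0.815 × 2.998×10⁸ m/s × 2.1399×10^-8 s = 5.23 m.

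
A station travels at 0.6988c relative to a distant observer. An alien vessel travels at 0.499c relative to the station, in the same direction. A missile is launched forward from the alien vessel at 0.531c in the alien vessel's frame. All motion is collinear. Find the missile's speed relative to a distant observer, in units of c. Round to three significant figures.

0.964c

First combine the missile and alien vessel (S''→S'): u₁ = (0.531 + 0.499)/(1 + 0.531×0.499) = 1.03/1.264969 = 0.81425.
Then combine with the station (S'→S): u = (0.81425 + 0.6988)/(1 + 0.81425×0.6988) = 1.51305/1.5689979 = 0.96434.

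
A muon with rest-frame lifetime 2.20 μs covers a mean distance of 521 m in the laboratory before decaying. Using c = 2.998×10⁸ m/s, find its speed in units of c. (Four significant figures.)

Lab distance = (lab lifetime)·v = γτ·βc, so βγ = d/(cτ) = 521.0/(2.998×10⁸ × 2.200×10^-6) = 0.78992.
With βγ = 0.78992: γ² = 1 + (βγ)² = 1.623974, and β = (βγ)/γ = 0.78992/1.27435 = 0.6199.

0.6199c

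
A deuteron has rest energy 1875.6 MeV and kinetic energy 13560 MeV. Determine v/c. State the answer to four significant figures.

γ = 1 + K/(mc²) = 1 + 13560/1875.6 = 8.2297.
β = √(1 − 1/γ²) = √(1 − 0.014765) = √0.985235 = 0.9926.

0.9926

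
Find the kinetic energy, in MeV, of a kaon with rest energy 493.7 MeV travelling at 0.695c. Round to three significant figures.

β² = 0.483025, so γ = 1/√0.516975 = 1.3908.
Kinetic energy: K = (γ − 1)mc² = (1.3908 − 1) × 493.7 MeV = 0.3908 × 493.7 = 193 MeV.

193 MeV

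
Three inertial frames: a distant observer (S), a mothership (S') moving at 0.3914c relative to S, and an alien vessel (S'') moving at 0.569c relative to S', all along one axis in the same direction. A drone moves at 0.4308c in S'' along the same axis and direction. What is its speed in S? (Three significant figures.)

Apply u = (u'+v)/(1+u'v) twice. Drone in the mothership frame: (0.4308+0.569)/(1+0.4308·0.569) = 0.9998/1.2451252 = 0.80297c.
That velocity, transformed to the rest frame of a distant observer: (0.80297+0.3914)/(1+0.80297·0.3914) = 1.19437/1.314282458 = 0.90876c.

0.909c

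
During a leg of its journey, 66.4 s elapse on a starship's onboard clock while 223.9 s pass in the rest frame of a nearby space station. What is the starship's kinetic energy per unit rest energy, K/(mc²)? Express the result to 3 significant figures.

2.37

γ = Δt/Δτ = 223.9/66.4 = 3.37199.
Since K = (γ−1)mc², K/(mc²) = 3.37199 − 1 = 2.37.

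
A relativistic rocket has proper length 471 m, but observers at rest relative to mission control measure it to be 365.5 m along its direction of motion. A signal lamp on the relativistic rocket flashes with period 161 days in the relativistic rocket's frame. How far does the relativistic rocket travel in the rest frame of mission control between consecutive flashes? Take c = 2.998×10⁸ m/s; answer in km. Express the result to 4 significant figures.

Length contraction gives γ = L₀/L = 471/365.5 = 1.28865.
β = √(1 − 1/γ²) = 0.63073. Lab-frame period = γτ = 1.28865×161 days = 207.47 days. Distance = βc × γτ = 0.63073 × 2.998×10⁸ m/s × 17925408 s = 3.3896×10^15 m = 3.390×10^12 km.

3.390×10^12 km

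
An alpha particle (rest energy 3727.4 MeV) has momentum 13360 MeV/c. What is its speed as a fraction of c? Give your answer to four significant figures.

0.9632c

pc/(mc²) = 13360/3727.4 = 3.5843 = βγ = β/√(1−β²).
So β² = x²/(1 + x²) with x = 3.5843: x² = 12.8472, β² = 12.8472/13.8472 = 0.927783, β = 0.9632.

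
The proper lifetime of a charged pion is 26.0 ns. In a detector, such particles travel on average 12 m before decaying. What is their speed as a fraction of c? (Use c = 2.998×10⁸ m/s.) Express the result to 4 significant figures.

0.8386c

Let x = d/(cτ) = 12.00 m / (2.998×10⁸ m/s × 2.600×10^-8 s) = 1.5395. Since d = βγcτ, x = βγ = β/√(1−β²).
Solving: β² = x²/(1+x²) = 2.37006/3.37006 = 0.703269, so β = 0.8386.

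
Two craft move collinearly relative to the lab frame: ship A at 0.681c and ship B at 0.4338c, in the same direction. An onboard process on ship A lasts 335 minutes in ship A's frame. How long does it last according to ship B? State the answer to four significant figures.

357.7 minutes

The velocity of ship A relative to ship B is (0.681 − 0.4338)c / (1 − 0.681×0.4338) = 0.35085c; relative speed 0.35085c.
At |u| = 0.35085c, γ = (1 − 0.123096)^(−1/2) = 1.0679.
Ship A's interval is proper; time dilation gives Δt_B = γΔτ = 1.0679 × 335 minutes = 357.7 minutes.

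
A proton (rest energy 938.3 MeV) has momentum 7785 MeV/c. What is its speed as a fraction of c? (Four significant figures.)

pc/(mc²) = 7785/938.3 = 8.2969 = βγ = β/√(1−β²).
So β² = x²/(1 + x²) with x = 8.2969: x² = 68.8385, β² = 68.8385/69.8385 = 0.985681, β = 0.9928.

0.9928c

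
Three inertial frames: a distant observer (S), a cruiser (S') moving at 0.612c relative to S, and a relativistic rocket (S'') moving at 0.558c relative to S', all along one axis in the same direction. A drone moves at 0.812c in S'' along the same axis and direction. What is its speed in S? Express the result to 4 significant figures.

0.9859c

Apply u = (u'+v)/(1+u'v) twice. Drone in the cruiser frame: (0.812+0.558)/(1+0.812·0.558) = 1.37/1.453096 = 0.94281c.
That velocity, transformed to the rest frame of a distant observer: (0.94281+0.612)/(1+0.94281·0.612) = 1.55481/1.57699972 = 0.98593c.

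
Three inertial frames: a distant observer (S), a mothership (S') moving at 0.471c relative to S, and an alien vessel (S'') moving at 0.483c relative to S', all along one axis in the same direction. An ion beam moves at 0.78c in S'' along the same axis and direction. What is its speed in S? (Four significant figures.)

Apply u = (u'+v)/(1+u'v) twice. Ion beam in the mothership frame: (0.78+0.483)/(1+0.78·0.483) = 1.263/1.37674 = 0.91738c.
That velocity, transformed to the rest frame of a distant observer: (0.91738+0.471)/(1+0.91738·0.471) = 1.38838/1.43208598 = 0.96948c.

0.9695c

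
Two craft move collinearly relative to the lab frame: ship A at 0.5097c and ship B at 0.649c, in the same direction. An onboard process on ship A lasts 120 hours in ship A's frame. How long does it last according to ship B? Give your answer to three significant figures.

The velocity of ship A relative to ship B is (0.5097 − 0.649)c / (1 − 0.5097×0.649) = −0.20816c; relative speed 0.20816c.
γ for this relative speed: γ = 1/√(1 − 0.0433306) = 1.0224.
Ship A's interval is proper; time dilation gives Δt_B = γΔτ = 1.0224 × 120 hours = 123 hours.

123 hours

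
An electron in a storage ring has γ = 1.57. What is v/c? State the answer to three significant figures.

0.771

β = √(1 − 1/γ²) = √(1 − 1/2.4649) = √0.594304 = 0.771.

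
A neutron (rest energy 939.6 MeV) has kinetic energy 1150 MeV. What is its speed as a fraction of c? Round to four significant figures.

0.8932c

γ = 1 + K/(mc²) = 1 + 1150/939.6 = 2.2239.
β = √(1 − 1/γ²) = √(1 − 0.202195) = √0.797805 = 0.8932.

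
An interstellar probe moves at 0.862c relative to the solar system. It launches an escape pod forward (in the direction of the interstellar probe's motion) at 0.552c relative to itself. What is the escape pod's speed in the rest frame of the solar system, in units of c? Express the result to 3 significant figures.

In units of c, u = (u' + v)/(1 + u'v) with u' = 0.552 and v = 0.862.
Numerator: 0.552 + 0.862 = 1.414. Denominator: 1 + (0.552)(0.862) = 1.475824.
u = 1.414/1.475824 = 0.95811, so the speed is 0.958c.

0.958c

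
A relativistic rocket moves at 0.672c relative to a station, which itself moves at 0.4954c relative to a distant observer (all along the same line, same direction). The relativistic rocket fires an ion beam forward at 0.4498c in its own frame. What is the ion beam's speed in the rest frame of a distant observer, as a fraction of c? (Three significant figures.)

First combine the ion beam and relativistic rocket (S''→S'): u₁ = (0.4498 + 0.672)/(1 + 0.4498×0.672) = 1.1218/1.3022656 = 0.86142.
Then combine with the station (S'→S): u = (0.86142 + 0.4954)/(1 + 0.86142×0.4954) = 1.35682/1.426747468 = 0.95099.

0.951c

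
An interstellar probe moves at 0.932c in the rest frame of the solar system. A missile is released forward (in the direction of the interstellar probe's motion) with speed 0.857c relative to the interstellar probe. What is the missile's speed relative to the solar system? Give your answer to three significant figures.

Relativistic velocity addition: u = (u' + v)/(1 + u'v/c²), with u' = 0.857c and v = 0.932c.
Numerator: 0.857 + 0.932 = 1.789. Denominator: 1 + (0.857)(0.932) = 1.798724.
u = 1.789/1.798724 = 0.99459, so the speed is 0.995c.

0.995c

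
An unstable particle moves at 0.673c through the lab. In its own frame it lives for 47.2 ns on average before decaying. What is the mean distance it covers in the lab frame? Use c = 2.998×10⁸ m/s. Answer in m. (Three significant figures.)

γ = 1/√(1 − β²) = 1/√(1 − 0.452929) = 1/√0.547071 = 1/0.739642 = 1.352.
Lab-frame lifetime: Δt = γτ = 1.352 × 47.2 ns = 63.814 ns.
Distance: d = vΔt = 0.673 × 2.998×10⁸ m/s × 6.3814×10^-8 s = 12.9 m.

12.9 m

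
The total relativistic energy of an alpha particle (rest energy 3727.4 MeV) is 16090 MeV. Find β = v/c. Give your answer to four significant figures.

Total energy E = γmc² gives γ = 16090/3727.4 = 4.3167.
Hence β = √(1 − 1/γ²) = √(1 − 0.0536656) = √0.9463344 = 0.9728.

0.9728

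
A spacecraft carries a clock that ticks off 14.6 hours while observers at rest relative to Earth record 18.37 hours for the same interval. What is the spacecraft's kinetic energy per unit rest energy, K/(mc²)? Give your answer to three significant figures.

The time-dilation ratio gives γ = 18.37/14.6 = 1.25822.
Since K = (γ−1)mc², K/(mc²) = 1.25822 − 1 = 0.258.

0.258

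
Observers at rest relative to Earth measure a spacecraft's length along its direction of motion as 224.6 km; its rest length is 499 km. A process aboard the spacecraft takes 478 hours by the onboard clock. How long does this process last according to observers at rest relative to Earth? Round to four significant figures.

From L = L₀/γ: γ = 499/224.6 = 2.22173.
Δt = γΔτ = 2.22173 × 478 = 1062 hours.

1062 hours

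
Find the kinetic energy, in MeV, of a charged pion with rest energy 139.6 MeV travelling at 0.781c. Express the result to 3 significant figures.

Lorentz factor: γ = (1 − 0.609961)^(−1/2) = 1.6012.
Kinetic energy: K = (γ − 1)mc² = (1.6012 − 1) × 139.6 MeV = 0.6012 × 139.6 = 83.9 MeV.

83.9 MeV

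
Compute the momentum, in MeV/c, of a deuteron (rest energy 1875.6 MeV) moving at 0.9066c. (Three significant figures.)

4030 MeV/c

β² = 0.82192356, so γ = 1/√0.17807644 = 2.3697.
Momentum: p = γβ·mc = 2.3697 × 0.9066 × 1875.6 MeV/c = 4030 MeV/c.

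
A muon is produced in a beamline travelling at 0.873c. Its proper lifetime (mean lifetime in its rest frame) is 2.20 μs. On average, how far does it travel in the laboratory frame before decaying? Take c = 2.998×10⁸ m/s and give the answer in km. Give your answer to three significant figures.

γ = 1/√(1 − β²) = 1/√(1 − 0.762129) = 1/√0.237871 = 1/0.48772 = 2.0504.
Lab-frame lifetime: Δt = γτ = 2.0504 × 2.20 μs = 4.5109 μs.
Distance: d = vΔt = 0.873 × 2.998×10⁸ m/s × 4.5109×10^-6 s = 1180 m = 1.18 km.

1.18 km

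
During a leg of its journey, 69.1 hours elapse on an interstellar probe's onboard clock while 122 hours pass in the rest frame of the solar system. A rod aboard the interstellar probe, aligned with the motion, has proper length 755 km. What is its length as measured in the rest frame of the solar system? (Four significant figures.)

427.6 km

From Δt = γΔτ: γ = 122/69.1 = 1.76556.
The rod contracts by the same γ: 755 km / 1.76556 = 427.6 km.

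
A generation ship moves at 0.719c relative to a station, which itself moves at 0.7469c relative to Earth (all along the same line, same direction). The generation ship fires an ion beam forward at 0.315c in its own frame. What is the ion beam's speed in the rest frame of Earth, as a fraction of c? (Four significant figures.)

First combine the ion beam and generation ship (S''→S'): u₁ = (0.315 + 0.719)/(1 + 0.315×0.719) = 1.034/1.226485 = 0.84306.
Then combine with the station (S'→S): u = (0.84306 + 0.7469)/(1 + 0.84306×0.7469) = 1.58996/1.629681514 = 0.97563.

0.9756c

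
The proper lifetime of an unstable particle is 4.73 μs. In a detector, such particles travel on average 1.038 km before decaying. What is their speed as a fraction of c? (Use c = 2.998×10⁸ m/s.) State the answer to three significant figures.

0.591c

Lab distance = (lab lifetime)·v = γτ·βc, so βγ = d/(cτ) = 1038/(2.998×10⁸ × 4.730×10^-6) = 0.73199.
With βγ = 0.73199: γ² = 1 + (βγ)² = 1.535809, and β = (βγ)/γ = 0.73199/1.23928 = 0.591.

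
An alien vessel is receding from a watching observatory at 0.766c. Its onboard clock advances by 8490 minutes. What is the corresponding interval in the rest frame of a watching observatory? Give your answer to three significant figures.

With β = 0.766, γ = 1/√(1 − 0.766²) = 1/√0.413244 = 1.5556.
Time dilation: Δt = γ·Δτ = 1.5556 × 8490 = 13200 minutes.

13200 minutes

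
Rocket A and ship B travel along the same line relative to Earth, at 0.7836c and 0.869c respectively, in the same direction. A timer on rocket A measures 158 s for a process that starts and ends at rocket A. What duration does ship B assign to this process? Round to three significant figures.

164 s

Transform rocket A's velocity into ship B's frame: (0.7836 − 0.869)/(1 − 0.7836·0.869) = −0.0854/0.3190516, so the relative speed is 0.26767c.
γ for this relative speed: γ = 1/√(1 − 0.0716472) = 1.0379.
The clock on rocket A records proper time, so ship B measures Δt = γΔτ = 1.0379 × 158 = 164 s.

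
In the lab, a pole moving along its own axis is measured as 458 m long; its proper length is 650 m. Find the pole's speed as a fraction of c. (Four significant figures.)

Length contraction gives γ = L₀/L = 650/458 = 1.4192.
β = √(1 − 1/γ²) = √0.503507 = 0.7096.

0.7096c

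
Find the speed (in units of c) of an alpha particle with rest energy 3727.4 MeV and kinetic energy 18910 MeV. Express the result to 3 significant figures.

0.986c

γ = 1 + K/(mc²) = 1 + 18910/3727.4 = 6.0732.
β = √(1 − 1/γ²) = √(1 − 0.0271122) = √0.9728878 = 0.986.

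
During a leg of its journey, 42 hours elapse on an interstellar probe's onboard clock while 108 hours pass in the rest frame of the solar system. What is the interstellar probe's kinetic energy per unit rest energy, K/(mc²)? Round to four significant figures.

γ = Δt/Δτ = 108/42 = 2.57143.
K/(mc²) = γ − 1 = 2.57143 − 1 = 1.571.

1.571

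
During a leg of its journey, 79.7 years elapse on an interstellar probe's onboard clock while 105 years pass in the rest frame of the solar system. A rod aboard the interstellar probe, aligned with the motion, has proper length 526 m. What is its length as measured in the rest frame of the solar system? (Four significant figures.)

399.3 m

The time-dilation ratio gives γ = 105/79.7 = 1.31744.
L = L₀/γ = 526/1.31744 = 399.3 m.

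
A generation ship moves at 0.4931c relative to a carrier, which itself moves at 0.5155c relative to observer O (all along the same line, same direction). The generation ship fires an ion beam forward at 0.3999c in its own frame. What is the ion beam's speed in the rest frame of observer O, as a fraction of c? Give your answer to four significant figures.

0.9111c

Compose velocities in two stages. Stage 1 (into S'): u₁ = (0.3999+0.4931)/(1+0.3999×0.4931) = 0.74591.
Stage 2 (into S): u = (0.74591+0.5155)/(1+0.74591×0.5155) = 0.91108, so the speed is 0.9111c.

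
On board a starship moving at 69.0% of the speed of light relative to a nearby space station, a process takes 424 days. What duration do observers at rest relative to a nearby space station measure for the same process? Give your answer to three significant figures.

γ = 1/√(1 − β²) = 1/√(1 − 0.4761) = 1/√0.5239 = 1/0.723809 = 1.3816.
Time dilation: Δt = γ·Δτ = 1.3816 × 424 = 586 days.

586 days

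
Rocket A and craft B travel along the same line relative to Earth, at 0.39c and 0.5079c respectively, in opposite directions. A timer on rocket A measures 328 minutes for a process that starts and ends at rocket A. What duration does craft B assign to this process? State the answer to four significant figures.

The velocity of rocket A relative to craft B is (0.39 + 0.5079)c / (1 + 0.39×0.5079) = 0.74945c; relative speed 0.74945c.
γ for this relative speed: γ = 1/√(1 − 0.561675) = 1.5104.
The clock on rocket A records proper time, so craft B measures Δt = γΔτ = 1.5104 × 328 = 495.4 minutes.

495.4 minutes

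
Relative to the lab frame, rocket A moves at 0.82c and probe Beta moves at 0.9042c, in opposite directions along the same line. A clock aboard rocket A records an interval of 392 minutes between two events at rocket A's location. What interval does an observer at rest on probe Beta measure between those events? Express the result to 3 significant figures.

2790 minutes

Speed of rocket A in probe Beta's frame: u = (v_A + v_B)/(1 + v_A v_B/c²) = (0.82 + 0.9042)/(1 + 0.82×0.9042) = 1.7242/1.741444 = 0.9901; |u| = 0.9901c.
γ for this relative speed: γ = 1/√(1 − 0.980298) = 7.1243.
Rocket A's interval is proper; time dilation gives Δt_B = γΔτ = 7.1243 × 392 minutes = 2790 minutes.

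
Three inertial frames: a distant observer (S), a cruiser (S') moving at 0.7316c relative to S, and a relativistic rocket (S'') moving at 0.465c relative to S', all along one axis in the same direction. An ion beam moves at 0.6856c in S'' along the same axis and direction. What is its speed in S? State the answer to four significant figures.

Apply u = (u'+v)/(1+u'v) twice. Ion beam in the cruiser frame: (0.6856+0.465)/(1+0.6856·0.465) = 1.1506/1.318804 = 0.87246c.
That velocity, transformed to the rest frame of a distant observer: (0.87246+0.7316)/(1+0.87246·0.7316) = 1.60406/1.638291736 = 0.97911c.

0.9791c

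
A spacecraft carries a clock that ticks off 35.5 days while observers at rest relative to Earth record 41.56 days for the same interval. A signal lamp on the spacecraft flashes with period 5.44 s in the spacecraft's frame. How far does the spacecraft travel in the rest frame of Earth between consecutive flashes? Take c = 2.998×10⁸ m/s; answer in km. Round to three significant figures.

9.93×10^5 km

γ = Δt/Δτ = 41.56/35.5 = 1.1707.
β = √(1 − 1/γ²) = 0.51996. Lab-frame period = γτ = 1.1707×5.44 s = 6.3686 s. Distance = βc × γτ = 0.51996 × 2.998×10⁸ m/s × 6.3686 s = 9.9276×10^8 m = 9.93×10^5 km.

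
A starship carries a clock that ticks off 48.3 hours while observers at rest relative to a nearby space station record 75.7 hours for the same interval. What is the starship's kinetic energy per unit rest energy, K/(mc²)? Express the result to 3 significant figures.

γ = Δt/Δτ = 75.7/48.3 = 1.56729.
K/(mc²) = γ − 1 = 1.56729 − 1 = 0.567.

0.567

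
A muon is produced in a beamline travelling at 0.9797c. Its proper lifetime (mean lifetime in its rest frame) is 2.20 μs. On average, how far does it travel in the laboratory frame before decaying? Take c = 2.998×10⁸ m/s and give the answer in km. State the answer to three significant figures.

β² = 0.95981209, so γ = 1/√0.04018791 = 4.9883.
Lab-frame lifetime: Δt = γτ = 4.9883 × 2.20 μs = 10.974 μs.
Distance: d = vΔt = 0.9797 × 2.998×10⁸ m/s × 1.0974×10^-5 s = 3220 m = 3.22 km.

3.22 km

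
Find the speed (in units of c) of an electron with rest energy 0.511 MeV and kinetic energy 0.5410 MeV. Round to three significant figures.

K = (γ−1)mc², so γ = 1 + 0.5410/0.511 = 2.0587.
Then v/c = √(1 − γ⁻²) = √(1 − 0.235947) = √0.764053 = 0.874.

0.874c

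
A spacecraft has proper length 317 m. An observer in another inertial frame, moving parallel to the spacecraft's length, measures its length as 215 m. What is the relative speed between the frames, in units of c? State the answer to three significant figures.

Length contraction gives γ = L₀/L = 317/215 = 1.4744.
β = √(1 − 1/γ²) = √0.539988 = 0.735.

0.735c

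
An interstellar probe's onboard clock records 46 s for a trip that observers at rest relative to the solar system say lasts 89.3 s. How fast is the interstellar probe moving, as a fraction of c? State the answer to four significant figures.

0.8571c

γ = Δt/Δτ = 89.3/46 = 1.9413.
β = √(1 − 1/γ²) = √(1 − 0.265347) = √0.734653 = 0.8571.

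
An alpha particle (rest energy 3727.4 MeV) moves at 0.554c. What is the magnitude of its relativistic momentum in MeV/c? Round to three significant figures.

2480 MeV/c

Lorentz factor: γ = (1 − 0.306916)^(−1/2) = 1.2012.
Momentum: p = γβ·mc = 1.2012 × 0.554 × 3727.4 MeV/c = 2480 MeV/c.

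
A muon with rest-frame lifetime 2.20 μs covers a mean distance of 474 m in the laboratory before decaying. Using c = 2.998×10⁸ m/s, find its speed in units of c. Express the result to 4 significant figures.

Let x = d/(cτ) = 474.0 m / (2.998×10⁸ m/s × 2.200×10^-6 s) = 0.71866. Since d = βγcτ, x = βγ = β/√(1−β²).
Solving: β² = x²/(1+x²) = 0.516472/1.516472 = 0.340575, so β = 0.5836.

0.5836c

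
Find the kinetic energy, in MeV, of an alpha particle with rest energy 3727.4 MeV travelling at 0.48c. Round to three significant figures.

521 MeV

Lorentz factor: γ = (1 − 0.2304)^(−1/2) = 1.1399.
Kinetic energy: K = (γ − 1)mc² = (1.1399 − 1) × 3727.4 MeV = 0.1399 × 3727.4 = 521 MeV.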